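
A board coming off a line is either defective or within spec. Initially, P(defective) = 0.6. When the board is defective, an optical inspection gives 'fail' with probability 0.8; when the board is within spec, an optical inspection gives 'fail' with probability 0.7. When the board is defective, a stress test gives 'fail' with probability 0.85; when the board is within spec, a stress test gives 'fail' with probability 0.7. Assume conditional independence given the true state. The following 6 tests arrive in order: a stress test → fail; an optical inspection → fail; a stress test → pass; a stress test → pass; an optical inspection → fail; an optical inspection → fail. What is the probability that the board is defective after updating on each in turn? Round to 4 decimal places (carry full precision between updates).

0.4047

After a stress test='fail': P(defective) = 0.85·0.6000 / (0.85·0.6000 + 0.7·0.4000) ≈ 0.6456
After an optical inspection='fail': P(defective) = 0.8·0.6456 / (0.8·0.6456 + 0.7·0.3544) ≈ 0.6755
After a stress test='pass': P(defective) = 0.15·0.6755 / (0.15·0.6755 + 0.3·0.3245) ≈ 0.5100
After a stress test='pass': P(defective) = 0.15·0.5100 / (0.15·0.5100 + 0.3·0.4900) ≈ 0.3423
After an optical inspection='fail': P(defective) = 0.8·0.3423 / (0.8·0.3423 + 0.7·0.6577) ≈ 0.3729
After an optical inspection='fail': P(defective) = 0.8·0.3729 / (0.8·0.3729 + 0.7·0.6271) ≈ 0.4047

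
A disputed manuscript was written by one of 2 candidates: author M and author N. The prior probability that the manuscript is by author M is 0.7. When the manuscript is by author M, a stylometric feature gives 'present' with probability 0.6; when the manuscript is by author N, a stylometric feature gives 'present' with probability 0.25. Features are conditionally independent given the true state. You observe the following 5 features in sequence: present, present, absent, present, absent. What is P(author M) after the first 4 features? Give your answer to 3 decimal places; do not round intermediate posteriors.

0.945

After 'present': P(author M) = 0.6·0.7000 / (0.6·0.7000 + 0.25·0.3000) ≈ 0.8485
After 'present': P(author M) = 0.6·0.8485 / (0.6·0.8485 + 0.25·0.1515) ≈ 0.9307
After 'absent': P(author M) = 0.4·0.9307 / (0.4·0.9307 + 0.75·0.0693) ≈ 0.8776
After 'present': P(author M) = 0.6·0.8776 / (0.6·0.8776 + 0.25·0.1224) ≈ 0.9451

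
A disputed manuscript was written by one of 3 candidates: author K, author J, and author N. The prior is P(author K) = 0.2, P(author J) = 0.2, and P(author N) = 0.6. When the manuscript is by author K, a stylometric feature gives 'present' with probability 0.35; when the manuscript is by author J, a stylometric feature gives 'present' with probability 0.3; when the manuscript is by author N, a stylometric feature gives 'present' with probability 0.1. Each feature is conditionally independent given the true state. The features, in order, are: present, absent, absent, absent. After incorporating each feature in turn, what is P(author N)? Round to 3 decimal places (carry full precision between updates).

0.524

After 'present': normaliser = 0.35·0.2000 + 0.3·0.2000 + 0.1·0.6000; P(author K) ≈ 0.3684, P(author J) ≈ 0.3158, P(author N) ≈ 0.3158
After 'absent': normaliser = 0.65·0.3684 + 0.7·0.3158 + 0.9·0.3158; P(author K) ≈ 0.3216, P(author J) ≈ 0.2968, P(author N) ≈ 0.3816
After 'absent': normaliser = 0.65·0.3216 + 0.7·0.2968 + 0.9·0.3816; P(author K) ≈ 0.2749, P(author J) ≈ 0.2733, P(author N) ≈ 0.4518
After 'absent': normaliser = 0.65·0.2749 + 0.7·0.2733 + 0.9·0.4518; P(author K) ≈ 0.2301, P(author J) ≈ 0.2463, P(author N) ≈ 0.5236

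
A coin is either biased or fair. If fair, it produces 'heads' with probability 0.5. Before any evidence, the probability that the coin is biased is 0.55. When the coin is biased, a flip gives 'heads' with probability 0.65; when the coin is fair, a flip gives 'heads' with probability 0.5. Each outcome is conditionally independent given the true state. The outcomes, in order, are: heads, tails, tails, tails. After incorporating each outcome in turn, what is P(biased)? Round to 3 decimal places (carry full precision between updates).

Apply Bayes' rule sequentially, carrying P(biased) forward.
After 'heads': P(biased) = 0.65·0.5500 / (0.65·0.5500 + 0.5·0.4500) ≈ 0.6137
After 'tails': P(biased) = 0.35·0.6137 / (0.35·0.6137 + 0.5·0.3863) ≈ 0.5266
After 'tails': P(biased) = 0.35·0.5266 / (0.35·0.5266 + 0.5·0.4734) ≈ 0.4377
After 'tails': P(biased) = 0.35·0.4377 / (0.35·0.4377 + 0.5·0.5623) ≈ 0.3527

0.353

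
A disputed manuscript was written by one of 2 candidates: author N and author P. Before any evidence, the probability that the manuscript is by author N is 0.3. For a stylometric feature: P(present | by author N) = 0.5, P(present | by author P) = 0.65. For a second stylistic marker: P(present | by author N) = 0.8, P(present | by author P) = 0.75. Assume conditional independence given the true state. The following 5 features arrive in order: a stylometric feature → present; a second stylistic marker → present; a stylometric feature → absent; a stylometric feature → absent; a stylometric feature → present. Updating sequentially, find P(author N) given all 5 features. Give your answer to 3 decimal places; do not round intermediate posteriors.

After a stylometric feature='present': P(author N) = 0.5·0.3000 / (0.5·0.3000 + 0.65·0.7000) ≈ 0.2479
After a second stylistic marker='present': P(author N) = 0.8·0.2479 / (0.8·0.2479 + 0.75·0.7521) ≈ 0.2602
After a stylometric feature='absent': P(author N) = 0.5·0.2602 / (0.5·0.2602 + 0.35·0.7398) ≈ 0.3344
After a stylometric feature='absent': P(author N) = 0.5·0.3344 / (0.5·0.3344 + 0.35·0.6656) ≈ 0.4178
After a stylometric feature='present': P(author N) = 0.5·0.4178 / (0.5·0.4178 + 0.65·0.5822) ≈ 0.3557

0.356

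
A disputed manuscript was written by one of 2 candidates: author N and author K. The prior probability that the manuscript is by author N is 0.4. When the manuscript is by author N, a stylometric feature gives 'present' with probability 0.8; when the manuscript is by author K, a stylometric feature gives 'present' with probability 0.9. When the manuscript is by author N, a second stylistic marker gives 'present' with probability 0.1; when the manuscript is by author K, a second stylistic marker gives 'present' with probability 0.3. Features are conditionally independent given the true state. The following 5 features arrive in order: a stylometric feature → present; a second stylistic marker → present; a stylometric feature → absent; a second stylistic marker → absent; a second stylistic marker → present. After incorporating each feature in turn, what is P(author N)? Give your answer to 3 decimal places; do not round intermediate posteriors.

0.145

After a stylometric feature='present': P(author N) = 0.8·0.4000 / (0.8·0.4000 + 0.9·0.6000) ≈ 0.3721
After a second stylistic marker='present': P(author N) = 0.1·0.3721 / (0.1·0.3721 + 0.3·0.6279) ≈ 0.1649
After a stylometric feature='absent': P(author N) = 0.2·0.1649 / (0.2·0.1649 + 0.1·0.8351) ≈ 0.2832
After a second stylistic marker='absent': P(author N) = 0.9·0.2832 / (0.9·0.2832 + 0.7·0.7168) ≈ 0.3368
After a second stylistic marker='present': P(author N) = 0.1·0.3368 / (0.1·0.3368 + 0.3·0.6632) ≈ 0.1448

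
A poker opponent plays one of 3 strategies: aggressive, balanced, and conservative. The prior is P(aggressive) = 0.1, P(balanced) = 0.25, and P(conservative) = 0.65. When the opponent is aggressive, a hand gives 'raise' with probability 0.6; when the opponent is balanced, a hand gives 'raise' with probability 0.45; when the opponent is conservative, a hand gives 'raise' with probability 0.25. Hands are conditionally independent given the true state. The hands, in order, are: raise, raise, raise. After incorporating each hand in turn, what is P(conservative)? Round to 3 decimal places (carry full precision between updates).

0.186

After 'raise': normaliser = 0.6·0.1000 + 0.45·0.2500 + 0.25·0.6500; P(aggressive) ≈ 0.1791, P(balanced) ≈ 0.3358, P(conservative) ≈ 0.4851
After 'raise': normaliser = 0.6·0.1791 + 0.45·0.3358 + 0.25·0.4851; P(aggressive) ≈ 0.2829, P(balanced) ≈ 0.3978, P(conservative) ≈ 0.3193
After 'raise': normaliser = 0.6·0.2829 + 0.45·0.3978 + 0.25·0.3193; P(aggressive) ≈ 0.3961, P(balanced) ≈ 0.4177, P(conservative) ≈ 0.1862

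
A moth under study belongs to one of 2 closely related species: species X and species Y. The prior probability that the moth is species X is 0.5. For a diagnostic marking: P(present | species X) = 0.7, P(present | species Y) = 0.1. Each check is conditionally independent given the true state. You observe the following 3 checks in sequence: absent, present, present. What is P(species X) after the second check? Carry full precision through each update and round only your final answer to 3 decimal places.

After 'absent': P(species X) = 0.3·0.5000 / (0.3·0.5000 + 0.9·0.5000) ≈ 0.2500
After 'present': P(species X) = 0.7·0.2500 / (0.7·0.2500 + 0.1·0.7500) ≈ 0.7000

0.700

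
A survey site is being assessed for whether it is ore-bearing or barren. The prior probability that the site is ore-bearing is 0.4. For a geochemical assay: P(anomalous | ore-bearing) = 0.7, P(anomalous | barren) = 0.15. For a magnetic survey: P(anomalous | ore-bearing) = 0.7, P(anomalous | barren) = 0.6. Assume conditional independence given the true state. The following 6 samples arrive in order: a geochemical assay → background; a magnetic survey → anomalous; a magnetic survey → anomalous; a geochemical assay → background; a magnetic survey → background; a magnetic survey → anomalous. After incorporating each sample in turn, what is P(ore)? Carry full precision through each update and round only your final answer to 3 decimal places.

After a geochemical assay='background': P(ore) = 0.3·0.4000 / (0.3·0.4000 + 0.85·0.6000) ≈ 0.1905
After a magnetic survey='anomalous': P(ore) = 0.7·0.1905 / (0.7·0.1905 + 0.6·0.8095) ≈ 0.2154
After a magnetic survey='anomalous': P(ore) = 0.7·0.2154 / (0.7·0.2154 + 0.6·0.7846) ≈ 0.2426
After a geochemical assay='background': P(ore) = 0.3·0.2426 / (0.3·0.2426 + 0.85·0.7574) ≈ 0.1016
After a magnetic survey='background': P(ore) = 0.3·0.1016 / (0.3·0.1016 + 0.4·0.8984) ≈ 0.0781
After a magnetic survey='anomalous': P(ore) = 0.7·0.0781 / (0.7·0.0781 + 0.6·0.9219) ≈ 0.0900

0.090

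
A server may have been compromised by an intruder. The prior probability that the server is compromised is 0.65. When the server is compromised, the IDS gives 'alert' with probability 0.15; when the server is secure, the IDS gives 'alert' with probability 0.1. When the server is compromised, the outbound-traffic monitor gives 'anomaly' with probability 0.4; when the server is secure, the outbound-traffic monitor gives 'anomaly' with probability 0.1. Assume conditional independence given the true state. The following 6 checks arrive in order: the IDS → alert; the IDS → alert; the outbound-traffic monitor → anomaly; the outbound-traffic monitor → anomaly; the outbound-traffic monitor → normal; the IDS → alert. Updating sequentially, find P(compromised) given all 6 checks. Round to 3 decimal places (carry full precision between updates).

Apply Bayes' rule sequentially, carrying P(compromised) forward.
After the IDS='alert': P(compromised) = 0.15·0.6500 / (0.15·0.6500 + 0.1·0.3500) ≈ 0.7358
After the IDS='alert': P(compromised) = 0.15·0.7358 / (0.15·0.7358 + 0.1·0.2642) ≈ 0.8069
After the outbound-traffic monitor='anomaly': P(compromised) = 0.4·0.8069 / (0.4·0.8069 + 0.1·0.1931) ≈ 0.9435
After the outbound-traffic monitor='anomaly': P(compromised) = 0.4·0.9435 / (0.4·0.9435 + 0.1·0.0565) ≈ 0.9853
After the outbound-traffic monitor='normal': P(compromised) = 0.6·0.9853 / (0.6·0.9853 + 0.9·0.0147) ≈ 0.9781
After the IDS='alert': P(compromised) = 0.15·0.9781 / (0.15·0.9781 + 0.1·0.0219) ≈ 0.9853

0.985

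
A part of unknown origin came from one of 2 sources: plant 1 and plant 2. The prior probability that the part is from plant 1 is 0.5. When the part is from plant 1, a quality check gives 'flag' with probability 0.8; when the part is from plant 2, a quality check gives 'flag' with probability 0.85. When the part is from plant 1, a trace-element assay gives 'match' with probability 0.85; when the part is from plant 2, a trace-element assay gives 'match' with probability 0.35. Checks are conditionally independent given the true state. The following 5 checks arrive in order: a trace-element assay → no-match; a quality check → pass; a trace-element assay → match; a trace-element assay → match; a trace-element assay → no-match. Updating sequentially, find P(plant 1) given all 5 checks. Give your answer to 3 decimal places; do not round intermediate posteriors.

0.295

After a trace-element assay='no-match': P(plant 1) = 0.15·0.5000 / (0.15·0.5000 + 0.65·0.5000) ≈ 0.1875
After a quality check='pass': P(plant 1) = 0.2·0.1875 / (0.2·0.1875 + 0.15·0.8125) ≈ 0.2353
After a trace-element assay='match': P(plant 1) = 0.85·0.2353 / (0.85·0.2353 + 0.35·0.7647) ≈ 0.4277
After a trace-element assay='match': P(plant 1) = 0.85·0.4277 / (0.85·0.4277 + 0.35·0.5723) ≈ 0.6447
After a trace-element assay='no-match': P(plant 1) = 0.15·0.6447 / (0.15·0.6447 + 0.65·0.3553) ≈ 0.2952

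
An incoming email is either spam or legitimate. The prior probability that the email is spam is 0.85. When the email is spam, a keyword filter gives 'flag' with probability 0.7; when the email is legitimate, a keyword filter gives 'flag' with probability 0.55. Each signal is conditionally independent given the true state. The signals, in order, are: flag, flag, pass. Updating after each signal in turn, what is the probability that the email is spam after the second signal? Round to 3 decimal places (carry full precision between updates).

Apply Bayes' rule sequentially, carrying P(spam) forward.
After 'flag': P(spam) = 0.7·0.8500 / (0.7·0.8500 + 0.55·0.1500) ≈ 0.8782
After 'flag': P(spam) = 0.7·0.8782 / (0.7·0.8782 + 0.55·0.1218) ≈ 0.9018

0.902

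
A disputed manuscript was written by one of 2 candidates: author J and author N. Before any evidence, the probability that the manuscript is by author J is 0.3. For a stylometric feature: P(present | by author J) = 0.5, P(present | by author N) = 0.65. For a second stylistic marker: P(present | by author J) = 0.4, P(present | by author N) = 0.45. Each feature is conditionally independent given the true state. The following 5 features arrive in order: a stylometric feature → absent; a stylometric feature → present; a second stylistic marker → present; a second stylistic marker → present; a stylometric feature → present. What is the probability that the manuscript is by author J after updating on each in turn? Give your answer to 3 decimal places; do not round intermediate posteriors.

Each posterior becomes the prior for the next update.
After a stylometric feature='absent': P(author J) = 0.5·0.3000 / (0.5·0.3000 + 0.35·0.7000) ≈ 0.3797
After a stylometric feature='present': P(author J) = 0.5·0.3797 / (0.5·0.3797 + 0.65·0.6203) ≈ 0.3202
After a second stylistic marker='present': P(author J) = 0.4·0.3202 / (0.4·0.3202 + 0.45·0.6798) ≈ 0.2951
After a second stylistic marker='present': P(author J) = 0.4·0.2951 / (0.4·0.2951 + 0.45·0.7049) ≈ 0.2712
After a stylometric feature='present': P(author J) = 0.5·0.2712 / (0.5·0.2712 + 0.65·0.7288) ≈ 0.2225

0.223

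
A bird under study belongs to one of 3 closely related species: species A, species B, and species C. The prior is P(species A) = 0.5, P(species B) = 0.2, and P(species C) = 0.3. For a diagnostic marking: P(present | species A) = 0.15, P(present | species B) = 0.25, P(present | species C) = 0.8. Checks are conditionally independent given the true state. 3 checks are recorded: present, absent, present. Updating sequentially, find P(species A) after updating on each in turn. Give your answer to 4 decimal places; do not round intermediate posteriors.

0.1668

After 'present': normaliser = 0.15·0.5000 + 0.25·0.2000 + 0.8·0.3000; P(species A) ≈ 0.2055, P(species B) ≈ 0.1370, P(species C) ≈ 0.6575
After 'absent': normaliser = 0.85·0.2055 + 0.75·0.1370 + 0.2·0.6575; P(species A) ≈ 0.4271, P(species B) ≈ 0.2513, P(species C) ≈ 0.3216
After 'present': normaliser = 0.15·0.4271 + 0.25·0.2513 + 0.8·0.3216; P(species A) ≈ 0.1668, P(species B) ≈ 0.1635, P(species C) ≈ 0.6697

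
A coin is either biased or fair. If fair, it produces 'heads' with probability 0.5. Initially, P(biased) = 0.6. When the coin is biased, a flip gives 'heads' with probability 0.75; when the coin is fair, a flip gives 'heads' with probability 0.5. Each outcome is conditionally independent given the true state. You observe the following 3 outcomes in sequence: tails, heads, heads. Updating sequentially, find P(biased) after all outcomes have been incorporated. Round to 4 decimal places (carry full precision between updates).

After 'tails': P(biased) = 0.25·0.6000 / (0.25·0.6000 + 0.5·0.4000) ≈ 0.4286
After 'heads': P(biased) = 0.75·0.4286 / (0.75·0.4286 + 0.5·0.5714) ≈ 0.5294
After 'heads': P(biased) = 0.75·0.5294 / (0.75·0.5294 + 0.5·0.4706) ≈ 0.6279

0.6279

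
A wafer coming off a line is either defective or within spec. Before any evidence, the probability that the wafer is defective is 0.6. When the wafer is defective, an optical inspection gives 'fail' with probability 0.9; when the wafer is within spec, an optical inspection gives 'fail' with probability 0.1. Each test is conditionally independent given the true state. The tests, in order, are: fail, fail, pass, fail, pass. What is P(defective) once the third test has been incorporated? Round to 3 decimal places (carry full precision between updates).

0.931

After 'fail': P(defective) = 0.9·0.6000 / (0.9·0.6000 + 0.1·0.4000) ≈ 0.9310
After 'fail': P(defective) = 0.9·0.9310 / (0.9·0.9310 + 0.1·0.0690) ≈ 0.9918
After 'pass': P(defective) = 0.1·0.9918 / (0.1·0.9918 + 0.9·0.0082) ≈ 0.9310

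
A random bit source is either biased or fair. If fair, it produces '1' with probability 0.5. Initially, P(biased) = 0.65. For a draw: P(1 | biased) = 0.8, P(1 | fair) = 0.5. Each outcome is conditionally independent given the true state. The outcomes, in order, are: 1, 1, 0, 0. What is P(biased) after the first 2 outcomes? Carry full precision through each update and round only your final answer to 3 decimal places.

0.826

After '1': P(biased) = 0.8·0.6500 / (0.8·0.6500 + 0.5·0.3500) ≈ 0.7482
After '1': P(biased) = 0.8·0.7482 / (0.8·0.7482 + 0.5·0.2518) ≈ 0.8262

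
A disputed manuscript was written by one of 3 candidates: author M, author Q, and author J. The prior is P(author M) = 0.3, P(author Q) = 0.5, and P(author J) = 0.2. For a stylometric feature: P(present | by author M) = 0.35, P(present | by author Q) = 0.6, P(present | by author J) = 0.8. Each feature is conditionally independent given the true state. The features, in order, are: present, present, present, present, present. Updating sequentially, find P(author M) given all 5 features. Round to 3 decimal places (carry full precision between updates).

After 'present': normaliser = 0.35·0.3000 + 0.6·0.5000 + 0.8·0.2000; P(author M) ≈ 0.1858, P(author Q) ≈ 0.5310, P(author J) ≈ 0.2832
After 'present': normaliser = 0.35·0.1858 + 0.6·0.5310 + 0.8·0.2832; P(author M) ≈ 0.1066, P(author Q) ≈ 0.5221, P(author J) ≈ 0.3713
After 'present': normaliser = 0.35·0.1066 + 0.6·0.5221 + 0.8·0.3713; P(author M) ≈ 0.0576, P(author Q) ≈ 0.4837, P(author J) ≈ 0.4587
After 'present': normaliser = 0.35·0.0576 + 0.6·0.4837 + 0.8·0.4587; P(author M) ≈ 0.0298, P(author Q) ≈ 0.4285, P(author J) ≈ 0.5417
After 'present': normaliser = 0.35·0.0298 + 0.6·0.4285 + 0.8·0.5417; P(author M) ≈ 0.0149, P(author Q) ≈ 0.3668, P(author J) ≈ 0.6183

0.015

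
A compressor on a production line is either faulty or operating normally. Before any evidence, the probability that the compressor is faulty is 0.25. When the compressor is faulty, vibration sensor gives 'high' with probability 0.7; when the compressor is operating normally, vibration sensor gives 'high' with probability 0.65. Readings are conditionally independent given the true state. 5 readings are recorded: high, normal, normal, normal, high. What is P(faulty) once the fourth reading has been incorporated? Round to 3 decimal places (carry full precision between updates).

0.184

After 'high': P(faulty) = 0.7·0.2500 / (0.7·0.2500 + 0.65·0.7500) ≈ 0.2642
After 'normal': P(faulty) = 0.3·0.2642 / (0.3·0.2642 + 0.35·0.7358) ≈ 0.2353
After 'normal': P(faulty) = 0.3·0.2353 / (0.3·0.2353 + 0.35·0.7647) ≈ 0.2087
After 'normal': P(faulty) = 0.3·0.2087 / (0.3·0.2087 + 0.35·0.7913) ≈ 0.1844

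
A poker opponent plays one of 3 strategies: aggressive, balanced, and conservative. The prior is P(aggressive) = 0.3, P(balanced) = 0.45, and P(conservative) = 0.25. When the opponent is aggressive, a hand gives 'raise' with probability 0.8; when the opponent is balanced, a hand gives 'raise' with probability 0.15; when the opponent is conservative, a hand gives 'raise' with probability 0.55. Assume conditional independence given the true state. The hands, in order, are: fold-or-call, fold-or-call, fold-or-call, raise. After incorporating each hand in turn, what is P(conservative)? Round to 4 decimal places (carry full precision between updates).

After 'fold-or-call': normaliser = 0.2·0.3000 + 0.85·0.4500 + 0.45·0.2500; P(aggressive) ≈ 0.1081, P(balanced) ≈ 0.6892, P(conservative) ≈ 0.2027
After 'fold-or-call': normaliser = 0.2·0.1081 + 0.85·0.6892 + 0.45·0.2027; P(aggressive) ≈ 0.0309, P(balanced) ≈ 0.8385, P(conservative) ≈ 0.1306
After 'fold-or-call': normaliser = 0.2·0.0309 + 0.85·0.8385 + 0.45·0.1306; P(aggressive) ≈ 0.0080, P(balanced) ≈ 0.9165, P(conservative) ≈ 0.0756
After 'raise': normaliser = 0.8·0.0080 + 0.15·0.9165 + 0.55·0.0756; P(aggressive) ≈ 0.0343, P(balanced) ≈ 0.7415, P(conservative) ≈ 0.2241

0.2241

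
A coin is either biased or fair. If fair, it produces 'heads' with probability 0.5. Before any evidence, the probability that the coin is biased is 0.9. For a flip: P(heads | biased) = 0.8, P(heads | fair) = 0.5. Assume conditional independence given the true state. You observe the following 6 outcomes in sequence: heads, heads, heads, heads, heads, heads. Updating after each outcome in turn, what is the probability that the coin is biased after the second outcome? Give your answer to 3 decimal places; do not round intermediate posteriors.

After 'heads': P(biased) = 0.8·0.9000 / (0.8·0.9000 + 0.5·0.1000) ≈ 0.9351
After 'heads': P(biased) = 0.8·0.9351 / (0.8·0.9351 + 0.5·0.0649) ≈ 0.9584

0.958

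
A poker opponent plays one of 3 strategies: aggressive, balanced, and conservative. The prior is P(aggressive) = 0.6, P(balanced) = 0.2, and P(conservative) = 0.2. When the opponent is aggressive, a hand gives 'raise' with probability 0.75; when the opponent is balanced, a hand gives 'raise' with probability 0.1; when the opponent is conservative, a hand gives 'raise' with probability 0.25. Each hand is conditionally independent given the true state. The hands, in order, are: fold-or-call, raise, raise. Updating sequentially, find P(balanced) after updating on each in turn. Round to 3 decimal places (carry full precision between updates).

0.019

Each posterior becomes the prior for the next update.
After 'fold-or-call': normaliser = 0.25·0.6000 + 0.9·0.2000 + 0.75·0.2000; P(aggressive) ≈ 0.3125, P(balanced) ≈ 0.3750, P(conservative) ≈ 0.3125
After 'raise': normaliser = 0.75·0.3125 + 0.1·0.3750 + 0.25·0.3125; P(aggressive) ≈ 0.6696, P(balanced) ≈ 0.1071, P(conservative) ≈ 0.2232
After 'raise': normaliser = 0.75·0.6696 + 0.1·0.1071 + 0.25·0.2232; P(aggressive) ≈ 0.8830, P(balanced) ≈ 0.0188, P(conservative) ≈ 0.0981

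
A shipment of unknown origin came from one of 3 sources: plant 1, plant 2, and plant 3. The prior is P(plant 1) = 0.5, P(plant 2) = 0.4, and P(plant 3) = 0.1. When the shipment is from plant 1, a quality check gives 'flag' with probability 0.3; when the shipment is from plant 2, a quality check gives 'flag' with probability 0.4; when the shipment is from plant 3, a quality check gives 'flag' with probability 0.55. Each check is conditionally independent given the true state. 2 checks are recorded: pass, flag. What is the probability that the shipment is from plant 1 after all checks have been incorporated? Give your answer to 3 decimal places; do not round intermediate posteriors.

After 'pass': normaliser = 0.7·0.5000 + 0.6·0.4000 + 0.45·0.1000; P(plant 1) ≈ 0.5512, P(plant 2) ≈ 0.3780, P(plant 3) ≈ 0.0709
After 'flag': normaliser = 0.3·0.5512 + 0.4·0.3780 + 0.55·0.0709; P(plant 1) ≈ 0.4651, P(plant 2) ≈ 0.4252, P(plant 3) ≈ 0.1096

0.465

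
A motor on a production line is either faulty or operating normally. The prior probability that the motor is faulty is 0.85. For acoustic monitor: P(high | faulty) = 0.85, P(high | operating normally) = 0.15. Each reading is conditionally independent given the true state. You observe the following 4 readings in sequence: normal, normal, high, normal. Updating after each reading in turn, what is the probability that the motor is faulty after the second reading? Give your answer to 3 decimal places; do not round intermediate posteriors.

0.150

After 'normal': P(faulty) = 0.15·0.8500 / (0.15·0.8500 + 0.85·0.1500) ≈ 0.5000
After 'normal': P(faulty) = 0.15·0.5000 / (0.15·0.5000 + 0.85·0.5000) ≈ 0.1500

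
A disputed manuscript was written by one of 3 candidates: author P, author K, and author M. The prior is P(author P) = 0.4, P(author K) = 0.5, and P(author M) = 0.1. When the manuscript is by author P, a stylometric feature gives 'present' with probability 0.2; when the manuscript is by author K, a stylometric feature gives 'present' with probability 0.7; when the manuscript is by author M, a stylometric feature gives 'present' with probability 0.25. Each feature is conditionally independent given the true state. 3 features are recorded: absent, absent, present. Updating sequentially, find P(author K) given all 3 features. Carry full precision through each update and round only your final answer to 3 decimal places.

0.326

After 'absent': normaliser = 0.8·0.4000 + 0.3·0.5000 + 0.75·0.1000; P(author P) ≈ 0.5872, P(author K) ≈ 0.2752, P(author M) ≈ 0.1376
After 'absent': normaliser = 0.8·0.5872 + 0.3·0.2752 + 0.75·0.1376; P(author P) ≈ 0.7166, P(author K) ≈ 0.1260, P(author M) ≈ 0.1575
After 'present': normaliser = 0.2·0.7166 + 0.7·0.1260 + 0.25·0.1575; P(author P) ≈ 0.5291, P(author K) ≈ 0.3255, P(author M) ≈ 0.1453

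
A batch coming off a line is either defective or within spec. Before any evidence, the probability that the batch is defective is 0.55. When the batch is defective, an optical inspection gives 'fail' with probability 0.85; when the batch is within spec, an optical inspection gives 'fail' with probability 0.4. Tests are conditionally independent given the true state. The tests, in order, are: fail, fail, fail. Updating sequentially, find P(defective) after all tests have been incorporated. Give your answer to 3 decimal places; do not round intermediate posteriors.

After 'fail': P(defective) = 0.85·0.5500 / (0.85·0.5500 + 0.4·0.4500) ≈ 0.7220
After 'fail': P(defective) = 0.85·0.7220 / (0.85·0.7220 + 0.4·0.2780) ≈ 0.8466
After 'fail': P(defective) = 0.85·0.8466 / (0.85·0.8466 + 0.4·0.1534) ≈ 0.9214

0.921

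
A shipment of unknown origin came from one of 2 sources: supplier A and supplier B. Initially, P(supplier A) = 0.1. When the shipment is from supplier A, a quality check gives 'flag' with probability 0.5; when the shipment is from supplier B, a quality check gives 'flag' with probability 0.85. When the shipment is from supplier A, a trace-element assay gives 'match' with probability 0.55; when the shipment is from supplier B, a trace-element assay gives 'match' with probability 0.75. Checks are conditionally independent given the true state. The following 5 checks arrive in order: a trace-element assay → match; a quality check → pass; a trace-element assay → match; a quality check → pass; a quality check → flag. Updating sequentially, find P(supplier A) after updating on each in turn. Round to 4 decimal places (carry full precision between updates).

After a trace-element assay='match': P(supplier A) = 0.55·0.1000 / (0.55·0.1000 + 0.75·0.9000) ≈ 0.0753
After a quality check='pass': P(supplier A) = 0.5·0.0753 / (0.5·0.0753 + 0.15·0.9247) ≈ 0.2136
After a trace-element assay='match': P(supplier A) = 0.55·0.2136 / (0.55·0.2136 + 0.75·0.7864) ≈ 0.1661
After a quality check='pass': P(supplier A) = 0.5·0.1661 / (0.5·0.1661 + 0.15·0.8339) ≈ 0.3990
After a quality check='flag': P(supplier A) = 0.5·0.3990 / (0.5·0.3990 + 0.85·0.6010) ≈ 0.2809

0.2809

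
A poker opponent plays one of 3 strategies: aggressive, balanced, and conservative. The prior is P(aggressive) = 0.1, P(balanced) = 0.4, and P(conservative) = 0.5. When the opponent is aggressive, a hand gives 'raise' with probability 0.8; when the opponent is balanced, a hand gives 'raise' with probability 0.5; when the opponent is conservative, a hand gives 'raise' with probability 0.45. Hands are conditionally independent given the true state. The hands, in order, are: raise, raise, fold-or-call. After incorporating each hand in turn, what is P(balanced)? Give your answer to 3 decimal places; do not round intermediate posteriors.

0.422

After 'raise': normaliser = 0.8·0.1000 + 0.5·0.4000 + 0.45·0.5000; P(aggressive) ≈ 0.1584, P(balanced) ≈ 0.3960, P(conservative) ≈ 0.4455
After 'raise': normaliser = 0.8·0.1584 + 0.5·0.3960 + 0.45·0.4455; P(aggressive) ≈ 0.2413, P(balanced) ≈ 0.3770, P(conservative) ≈ 0.3817
After 'fold-or-call': normaliser = 0.2·0.2413 + 0.5·0.3770 + 0.55·0.3817; P(aggressive) ≈ 0.1080, P(balanced) ≈ 0.4220, P(conservative) ≈ 0.4700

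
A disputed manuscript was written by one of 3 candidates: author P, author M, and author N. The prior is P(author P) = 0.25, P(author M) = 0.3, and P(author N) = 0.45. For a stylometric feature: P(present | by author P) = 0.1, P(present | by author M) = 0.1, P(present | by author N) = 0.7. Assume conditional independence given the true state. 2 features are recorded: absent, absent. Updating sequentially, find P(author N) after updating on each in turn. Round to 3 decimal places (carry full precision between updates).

Each posterior becomes the prior for the next update.
After 'absent': normaliser = 0.9·0.2500 + 0.9·0.3000 + 0.3·0.4500; P(author P) ≈ 0.3571, P(author M) ≈ 0.4286, P(author N) ≈ 0.2143
After 'absent': normaliser = 0.9·0.3571 + 0.9·0.4286 + 0.3·0.2143; P(author P) ≈ 0.4167, P(author M) ≈ 0.5000, P(author N) ≈ 0.0833

0.083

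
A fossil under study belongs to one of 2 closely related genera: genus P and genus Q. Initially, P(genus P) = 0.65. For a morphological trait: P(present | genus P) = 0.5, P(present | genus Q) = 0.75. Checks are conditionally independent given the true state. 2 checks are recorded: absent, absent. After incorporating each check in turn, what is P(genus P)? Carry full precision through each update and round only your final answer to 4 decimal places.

0.8814

Each posterior becomes the prior for the next update.
After 'absent': P(genus P) = 0.5·0.6500 / (0.5·0.6500 + 0.25·0.3500) ≈ 0.7879
After 'absent': P(genus P) = 0.5·0.7879 / (0.5·0.7879 + 0.25·0.2121) ≈ 0.8814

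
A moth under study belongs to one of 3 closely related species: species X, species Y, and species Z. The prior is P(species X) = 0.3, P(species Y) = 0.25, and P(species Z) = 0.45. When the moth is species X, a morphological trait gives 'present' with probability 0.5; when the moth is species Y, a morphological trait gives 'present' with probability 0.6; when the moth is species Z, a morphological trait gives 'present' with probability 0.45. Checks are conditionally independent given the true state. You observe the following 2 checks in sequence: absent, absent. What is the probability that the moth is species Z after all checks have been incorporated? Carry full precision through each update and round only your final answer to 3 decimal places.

0.542

After 'absent': normaliser = 0.5·0.3000 + 0.4·0.2500 + 0.55·0.4500; P(species X) ≈ 0.3015, P(species Y) ≈ 0.2010, P(species Z) ≈ 0.4975
After 'absent': normaliser = 0.5·0.3015 + 0.4·0.2010 + 0.55·0.4975; P(species X) ≈ 0.2987, P(species Y) ≈ 0.1593, P(species Z) ≈ 0.5421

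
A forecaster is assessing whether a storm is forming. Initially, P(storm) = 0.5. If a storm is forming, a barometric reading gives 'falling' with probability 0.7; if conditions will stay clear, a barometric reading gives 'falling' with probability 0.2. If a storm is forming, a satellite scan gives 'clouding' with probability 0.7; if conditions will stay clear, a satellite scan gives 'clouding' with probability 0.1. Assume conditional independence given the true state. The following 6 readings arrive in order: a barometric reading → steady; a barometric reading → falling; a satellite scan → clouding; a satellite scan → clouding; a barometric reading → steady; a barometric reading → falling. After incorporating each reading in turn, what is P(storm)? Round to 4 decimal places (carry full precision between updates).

0.9883

After a barometric reading='steady': P(storm) = 0.3·0.5000 / (0.3·0.5000 + 0.8·0.5000) ≈ 0.2727
After a barometric reading='falling': P(storm) = 0.7·0.2727 / (0.7·0.2727 + 0.2·0.7273) ≈ 0.5676
After a satellite scan='clouding': P(storm) = 0.7·0.5676 / (0.7·0.5676 + 0.1·0.4324) ≈ 0.9018
After a satellite scan='clouding': P(storm) = 0.7·0.9018 / (0.7·0.9018 + 0.1·0.0982) ≈ 0.9847
After a barometric reading='steady': P(storm) = 0.3·0.9847 / (0.3·0.9847 + 0.8·0.0153) ≈ 0.9602
After a barometric reading='falling': P(storm) = 0.7·0.9602 / (0.7·0.9602 + 0.2·0.0398) ≈ 0.9883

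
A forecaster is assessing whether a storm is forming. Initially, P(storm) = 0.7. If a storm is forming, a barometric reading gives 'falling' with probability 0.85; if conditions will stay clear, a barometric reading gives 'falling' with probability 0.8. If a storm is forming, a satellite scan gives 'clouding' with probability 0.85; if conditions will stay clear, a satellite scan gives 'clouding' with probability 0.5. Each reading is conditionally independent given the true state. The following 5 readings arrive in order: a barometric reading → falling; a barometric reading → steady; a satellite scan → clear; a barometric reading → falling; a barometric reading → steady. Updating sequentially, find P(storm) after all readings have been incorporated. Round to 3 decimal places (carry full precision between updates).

After a barometric reading='falling': P(storm) = 0.85·0.7000 / (0.85·0.7000 + 0.8·0.3000) ≈ 0.7126
After a barometric reading='steady': P(storm) = 0.15·0.7126 / (0.15·0.7126 + 0.2·0.2874) ≈ 0.6503
After a satellite scan='clear': P(storm) = 0.15·0.6503 / (0.15·0.6503 + 0.5·0.3497) ≈ 0.3581
After a barometric reading='falling': P(storm) = 0.85·0.3581 / (0.85·0.3581 + 0.8·0.6419) ≈ 0.3721
After a barometric reading='steady': P(storm) = 0.15·0.3721 / (0.15·0.3721 + 0.2·0.6279) ≈ 0.3077

0.308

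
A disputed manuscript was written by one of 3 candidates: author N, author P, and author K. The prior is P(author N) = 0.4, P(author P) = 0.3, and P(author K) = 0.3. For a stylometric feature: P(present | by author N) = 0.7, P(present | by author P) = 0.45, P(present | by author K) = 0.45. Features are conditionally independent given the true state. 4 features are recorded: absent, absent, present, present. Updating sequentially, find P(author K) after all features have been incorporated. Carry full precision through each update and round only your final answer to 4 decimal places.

0.3378

After 'absent': normaliser = 0.3·0.4000 + 0.55·0.3000 + 0.55·0.3000; P(author N) ≈ 0.2667, P(author P) ≈ 0.3667, P(author K) ≈ 0.3667
After 'absent': normaliser = 0.3·0.2667 + 0.55·0.3667 + 0.55·0.3667; P(author N) ≈ 0.1655, P(author P) ≈ 0.4172, P(author K) ≈ 0.4172
After 'present': normaliser = 0.7·0.1655 + 0.45·0.4172 + 0.45·0.4172; P(author N) ≈ 0.2358, P(author P) ≈ 0.3821, P(author K) ≈ 0.3821
After 'present': normaliser = 0.7·0.2358 + 0.45·0.3821 + 0.45·0.3821; P(author N) ≈ 0.3243, P(author P) ≈ 0.3378, P(author K) ≈ 0.3378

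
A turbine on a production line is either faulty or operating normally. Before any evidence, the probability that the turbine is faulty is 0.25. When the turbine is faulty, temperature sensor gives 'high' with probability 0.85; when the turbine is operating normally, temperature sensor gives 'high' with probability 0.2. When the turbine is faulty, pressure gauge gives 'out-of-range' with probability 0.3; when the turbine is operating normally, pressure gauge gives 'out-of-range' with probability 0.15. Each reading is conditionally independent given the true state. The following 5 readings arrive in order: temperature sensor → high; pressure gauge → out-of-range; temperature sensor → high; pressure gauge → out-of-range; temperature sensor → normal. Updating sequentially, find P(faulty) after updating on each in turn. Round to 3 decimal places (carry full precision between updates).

After temperature sensor='high': P(faulty) = 0.85·0.2500 / (0.85·0.2500 + 0.2·0.7500) ≈ 0.5862
After pressure gauge='out-of-range': P(faulty) = 0.3·0.5862 / (0.3·0.5862 + 0.15·0.4138) ≈ 0.7391
After temperature sensor='high': P(faulty) = 0.85·0.7391 / (0.85·0.7391 + 0.2·0.2609) ≈ 0.9233
After pressure gauge='out-of-range': P(faulty) = 0.3·0.9233 / (0.3·0.9233 + 0.15·0.0767) ≈ 0.9601
After temperature sensor='normal': P(faulty) = 0.15·0.9601 / (0.15·0.9601 + 0.8·0.0399) ≈ 0.8187

0.819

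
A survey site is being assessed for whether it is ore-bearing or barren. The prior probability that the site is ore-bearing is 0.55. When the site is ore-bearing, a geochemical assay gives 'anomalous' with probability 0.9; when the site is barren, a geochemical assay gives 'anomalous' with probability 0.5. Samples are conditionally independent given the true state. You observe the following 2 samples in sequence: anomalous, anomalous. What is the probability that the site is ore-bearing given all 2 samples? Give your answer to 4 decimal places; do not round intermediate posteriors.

After 'anomalous': P(ore) = 0.9·0.5500 / (0.9·0.5500 + 0.5·0.4500) ≈ 0.6875
After 'anomalous': P(ore) = 0.9·0.6875 / (0.9·0.6875 + 0.5·0.3125) ≈ 0.7984

0.7984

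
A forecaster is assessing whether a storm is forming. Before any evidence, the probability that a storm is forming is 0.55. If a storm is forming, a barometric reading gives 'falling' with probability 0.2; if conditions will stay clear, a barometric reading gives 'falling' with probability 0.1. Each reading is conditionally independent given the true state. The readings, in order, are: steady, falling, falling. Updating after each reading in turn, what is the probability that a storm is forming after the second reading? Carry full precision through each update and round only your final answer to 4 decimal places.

0.6848

After 'steady': P(storm) = 0.8·0.5500 / (0.8·0.5500 + 0.9·0.4500) ≈ 0.5207
After 'falling': P(storm) = 0.2·0.5207 / (0.2·0.5207 + 0.1·0.4793) ≈ 0.6848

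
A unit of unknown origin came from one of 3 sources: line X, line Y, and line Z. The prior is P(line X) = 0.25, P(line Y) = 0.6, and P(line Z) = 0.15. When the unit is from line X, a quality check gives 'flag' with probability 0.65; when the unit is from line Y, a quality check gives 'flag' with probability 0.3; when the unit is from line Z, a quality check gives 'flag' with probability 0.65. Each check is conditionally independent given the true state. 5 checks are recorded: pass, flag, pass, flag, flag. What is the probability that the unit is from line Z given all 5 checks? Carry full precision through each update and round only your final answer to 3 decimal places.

0.236

After 'pass': normaliser = 0.35·0.2500 + 0.7·0.6000 + 0.35·0.1500; P(line X) ≈ 0.1562, P(line Y) ≈ 0.7500, P(line Z) ≈ 0.0938
After 'flag': normaliser = 0.65·0.1562 + 0.3·0.7500 + 0.65·0.0938; P(line X) ≈ 0.2621, P(line Y) ≈ 0.5806, P(line Z) ≈ 0.1573
After 'pass': normaliser = 0.35·0.2621 + 0.7·0.5806 + 0.35·0.1573; P(line X) ≈ 0.1658, P(line Y) ≈ 0.7347, P(line Z) ≈ 0.0995
After 'flag': normaliser = 0.65·0.1658 + 0.3·0.7347 + 0.65·0.0995; P(line X) ≈ 0.2744, P(line Y) ≈ 0.5610, P(line Z) ≈ 0.1646
After 'flag': normaliser = 0.65·0.2744 + 0.3·0.5610 + 0.65·0.1646; P(line X) ≈ 0.3931, P(line Y) ≈ 0.3710, P(line Z) ≈ 0.2359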